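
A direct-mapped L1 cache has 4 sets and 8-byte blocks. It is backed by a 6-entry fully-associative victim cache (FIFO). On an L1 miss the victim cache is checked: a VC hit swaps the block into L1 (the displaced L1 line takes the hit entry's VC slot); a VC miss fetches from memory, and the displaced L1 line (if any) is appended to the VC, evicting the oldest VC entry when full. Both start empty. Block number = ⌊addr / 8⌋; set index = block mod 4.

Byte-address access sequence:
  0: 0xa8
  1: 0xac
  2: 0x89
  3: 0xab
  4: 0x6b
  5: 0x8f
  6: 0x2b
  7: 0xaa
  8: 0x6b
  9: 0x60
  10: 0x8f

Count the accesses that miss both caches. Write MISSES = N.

0: 0xa8 (blk 21, set 1) → MISS  vc=[]
1: 0xac (blk 21, set 1) → L1-HIT  vc=[]
2: 0x89 (blk 17, set 1) → MISS  vc=[21]
3: 0xab (blk 21, set 1) → VC-HIT  vc=[17]
4: 0x6b (blk 13, set 1) → MISS  vc=[17, 21]
5: 0x8f (blk 17, set 1) → VC-HIT  vc=[13, 21]
6: 0x2b (blk 5, set 1) → MISS  vc=[13, 21, 17]
7: 0xaa (blk 21, set 1) → VC-HIT  vc=[13, 5, 17]
8: 0x6b (blk 13, set 1) → VC-HIT  vc=[21, 5, 17]
9: 0x60 (blk 12, set 0) → MISS  vc=[21, 5, 17]
10: 0x8f (blk 17, set 1) → VC-HIT  vc=[21, 5, 13]

MISSES = 5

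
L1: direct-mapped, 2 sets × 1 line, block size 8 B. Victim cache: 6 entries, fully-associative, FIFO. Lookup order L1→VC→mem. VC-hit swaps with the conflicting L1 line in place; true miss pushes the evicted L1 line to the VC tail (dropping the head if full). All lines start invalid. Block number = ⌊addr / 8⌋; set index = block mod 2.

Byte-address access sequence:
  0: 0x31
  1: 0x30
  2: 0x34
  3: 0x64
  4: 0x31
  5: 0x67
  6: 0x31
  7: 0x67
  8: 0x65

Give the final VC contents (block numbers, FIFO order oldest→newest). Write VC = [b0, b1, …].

  [0] addr=0x31 blk=6 s=0: MISS | VC []
  [1] addr=0x30 blk=6 s=0: L1-HIT | VC []
  [2] addr=0x34 blk=6 s=0: L1-HIT | VC []
  [3] addr=0x64 blk=12 s=0: MISS | VC [6]
  [4] addr=0x31 blk=6 s=0: VC-HIT | VC [12]
  [5] addr=0x67 blk=12 s=0: VC-HIT | VC [6]
  [6] addr=0x31 blk=6 s=0: VC-HIT | VC [12]
  [7] addr=0x67 blk=12 s=0: VC-HIT | VC [6]
  [8] addr=0x65 blk=12 s=0: L1-HIT | VC [6]

VC = [6]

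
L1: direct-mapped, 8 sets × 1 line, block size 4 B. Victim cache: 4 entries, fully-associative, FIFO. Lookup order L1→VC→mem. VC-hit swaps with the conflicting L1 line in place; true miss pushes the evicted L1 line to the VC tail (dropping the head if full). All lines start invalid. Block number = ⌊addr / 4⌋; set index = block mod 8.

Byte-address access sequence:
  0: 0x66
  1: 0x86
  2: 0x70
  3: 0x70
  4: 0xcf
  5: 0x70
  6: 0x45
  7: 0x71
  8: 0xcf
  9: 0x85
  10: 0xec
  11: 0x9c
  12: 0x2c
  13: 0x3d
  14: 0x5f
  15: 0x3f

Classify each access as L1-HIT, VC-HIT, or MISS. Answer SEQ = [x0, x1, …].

0: 0x66 (blk 25, set 1) → MISS  vc=[]
1: 0x86 (blk 33, set 1) → MISS  vc=[25]
2: 0x70 (blk 28, set 4) → MISS  vc=[25]
3: 0x70 (blk 28, set 4) → L1-HIT  vc=[25]
4: 0xcf (blk 51, set 3) → MISS  vc=[25]
5: 0x70 (blk 28, set 4) → L1-HIT  vc=[25]
6: 0x45 (blk 17, set 1) → MISS  vc=[25, 33]
7: 0x71 (blk 28, set 4) → L1-HIT  vc=[25, 33]
8: 0xcf (blk 51, set 3) → L1-HIT  vc=[25, 33]
9: 0x85 (blk 33, set 1) → VC-HIT  vc=[25, 17]
10: 0xec (blk 59, set 3) → MISS  vc=[25, 17, 51]
11: 0x9c (blk 39, set 7) → MISS  vc=[25, 17, 51]
12: 0x2c (blk 11, set 3) → MISS  vc=[25, 17, 51, 59]
13: 0x3d (blk 15, set 7) → MISS  vc=[17, 51, 59, 39]
14: 0x5f (blk 23, set 7) → MISS  vc=[51, 59, 39, 15]
15: 0x3f (blk 15, set 7) → VC-HIT  vc=[51, 59, 39, 23]

SEQ = [MISS, MISS, MISS, L1-HIT, MISS, L1-HIT, MISS, L1-HIT, L1-HIT, VC-HIT, MISS, MISS, MISS, MISS, MISS, VC-HIT]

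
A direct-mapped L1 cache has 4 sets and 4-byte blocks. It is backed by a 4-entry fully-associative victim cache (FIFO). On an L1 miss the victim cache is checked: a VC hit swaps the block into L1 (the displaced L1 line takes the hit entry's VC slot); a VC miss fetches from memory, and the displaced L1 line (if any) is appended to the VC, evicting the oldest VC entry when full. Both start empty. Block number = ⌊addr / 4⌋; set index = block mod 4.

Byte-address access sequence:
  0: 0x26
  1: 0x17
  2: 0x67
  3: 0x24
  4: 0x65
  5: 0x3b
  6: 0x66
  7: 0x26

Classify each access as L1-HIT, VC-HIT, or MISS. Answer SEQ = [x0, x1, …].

SEQ = [MISS, MISS, MISS, VC-HIT, VC-HIT, MISS, L1-HIT, VC-HIT]

  [0] addr=0x26 blk=9 s=1: MISS | VC []
  [1] addr=0x17 blk=5 s=1: MISS | VC [9]
  [2] addr=0x67 blk=25 s=1: MISS | VC [9, 5]
  [3] addr=0x24 blk=9 s=1: VC-HIT | VC [25, 5]
  [4] addr=0x65 blk=25 s=1: VC-HIT | VC [9, 5]
  [5] addr=0x3b blk=14 s=2: MISS | VC [9, 5]
  [6] addr=0x66 blk=25 s=1: L1-HIT | VC [9, 5]
  [7] addr=0x26 blk=9 s=1: VC-HIT | VC [25, 5]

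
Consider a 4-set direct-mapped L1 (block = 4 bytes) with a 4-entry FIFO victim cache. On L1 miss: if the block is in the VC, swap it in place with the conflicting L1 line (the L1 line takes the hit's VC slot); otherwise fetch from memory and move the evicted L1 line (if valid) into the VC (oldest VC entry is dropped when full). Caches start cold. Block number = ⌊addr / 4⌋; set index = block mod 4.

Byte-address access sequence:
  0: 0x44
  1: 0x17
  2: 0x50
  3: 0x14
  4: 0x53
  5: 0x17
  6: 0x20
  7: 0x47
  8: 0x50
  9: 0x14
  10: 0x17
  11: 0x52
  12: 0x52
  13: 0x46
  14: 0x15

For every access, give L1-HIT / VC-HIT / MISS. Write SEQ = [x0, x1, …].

SEQ = [MISS, MISS, MISS, L1-HIT, L1-HIT, L1-HIT, MISS, VC-HIT, VC-HIT, VC-HIT, L1-HIT, L1-HIT, L1-HIT, VC-HIT, VC-HIT]

#0 0x44→b17/s1 MISS; vc=[]
#1 0x17→b5/s1 MISS; vc=[17]
#2 0x50→b20/s0 MISS; vc=[17]
#3 0x14→b5/s1 L1-HIT; vc=[17]
#4 0x53→b20/s0 L1-HIT; vc=[17]
#5 0x17→b5/s1 L1-HIT; vc=[17]
#6 0x20→b8/s0 MISS; vc=[17,20]
#7 0x47→b17/s1 VC-HIT; vc=[5,20]
#8 0x50→b20/s0 VC-HIT; vc=[5,8]
#9 0x14→b5/s1 VC-HIT; vc=[17,8]
#10 0x17→b5/s1 L1-HIT; vc=[17,8]
#11 0x52→b20/s0 L1-HIT; vc=[17,8]
#12 0x52→b20/s0 L1-HIT; vc=[17,8]
#13 0x46→b17/s1 VC-HIT; vc=[5,8]
#14 0x15→b5/s1 VC-HIT; vc=[17,8]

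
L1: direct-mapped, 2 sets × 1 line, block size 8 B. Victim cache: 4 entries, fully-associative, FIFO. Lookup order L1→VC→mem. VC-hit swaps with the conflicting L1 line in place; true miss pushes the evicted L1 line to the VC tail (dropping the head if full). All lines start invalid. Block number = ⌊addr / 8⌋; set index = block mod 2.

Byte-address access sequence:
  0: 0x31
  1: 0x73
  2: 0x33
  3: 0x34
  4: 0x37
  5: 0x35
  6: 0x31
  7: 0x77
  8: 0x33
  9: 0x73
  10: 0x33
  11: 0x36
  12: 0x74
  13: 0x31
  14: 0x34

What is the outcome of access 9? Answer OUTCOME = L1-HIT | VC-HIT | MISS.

#0 0x31→b6/s0 MISS; vc=[]
#1 0x73→b14/s0 MISS; vc=[6]
#2 0x33→b6/s0 VC-HIT; vc=[14]
#3 0x34→b6/s0 L1-HIT; vc=[14]
#4 0x37→b6/s0 L1-HIT; vc=[14]
#5 0x35→b6/s0 L1-HIT; vc=[14]
#6 0x31→b6/s0 L1-HIT; vc=[14]
#7 0x77→b14/s0 VC-HIT; vc=[6]
#8 0x33→b6/s0 VC-HIT; vc=[14]
#9 0x73→b14/s0 VC-HIT; vc=[6]
#10 0x33→b6/s0 VC-HIT; vc=[14]
#11 0x36→b6/s0 L1-HIT; vc=[14]
#12 0x74→b14/s0 VC-HIT; vc=[6]
#13 0x31→b6/s0 VC-HIT; vc=[14]
#14 0x34→b6/s0 L1-HIT; vc=[14]

OUTCOME = VC-HIT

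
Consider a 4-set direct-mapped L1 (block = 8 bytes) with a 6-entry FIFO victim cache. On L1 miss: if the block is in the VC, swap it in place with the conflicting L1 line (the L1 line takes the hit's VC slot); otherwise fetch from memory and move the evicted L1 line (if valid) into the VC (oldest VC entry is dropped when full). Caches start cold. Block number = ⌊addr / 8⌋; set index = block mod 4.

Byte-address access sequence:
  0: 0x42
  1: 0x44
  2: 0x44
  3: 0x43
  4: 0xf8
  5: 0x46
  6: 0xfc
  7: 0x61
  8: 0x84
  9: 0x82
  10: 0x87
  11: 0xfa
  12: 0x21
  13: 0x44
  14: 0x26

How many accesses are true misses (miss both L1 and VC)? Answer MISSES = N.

MISSES = 5

0: 0x42 (blk 8, set 0) → MISS  vc=[]
1: 0x44 (blk 8, set 0) → L1-HIT  vc=[]
2: 0x44 (blk 8, set 0) → L1-HIT  vc=[]
3: 0x43 (blk 8, set 0) → L1-HIT  vc=[]
4: 0xf8 (blk 31, set 3) → MISS  vc=[]
5: 0x46 (blk 8, set 0) → L1-HIT  vc=[]
6: 0xfc (blk 31, set 3) → L1-HIT  vc=[]
7: 0x61 (blk 12, set 0) → MISS  vc=[8]
8: 0x84 (blk 16, set 0) → MISS  vc=[8, 12]
9: 0x82 (blk 16, set 0) → L1-HIT  vc=[8, 12]
10: 0x87 (blk 16, set 0) → L1-HIT  vc=[8, 12]
11: 0xfa (blk 31, set 3) → L1-HIT  vc=[8, 12]
12: 0x21 (blk 4, set 0) → MISS  vc=[8, 12, 16]
13: 0x44 (blk 8, set 0) → VC-HIT  vc=[4, 12, 16]
14: 0x26 (blk 4, set 0) → VC-HIT  vc=[8, 12, 16]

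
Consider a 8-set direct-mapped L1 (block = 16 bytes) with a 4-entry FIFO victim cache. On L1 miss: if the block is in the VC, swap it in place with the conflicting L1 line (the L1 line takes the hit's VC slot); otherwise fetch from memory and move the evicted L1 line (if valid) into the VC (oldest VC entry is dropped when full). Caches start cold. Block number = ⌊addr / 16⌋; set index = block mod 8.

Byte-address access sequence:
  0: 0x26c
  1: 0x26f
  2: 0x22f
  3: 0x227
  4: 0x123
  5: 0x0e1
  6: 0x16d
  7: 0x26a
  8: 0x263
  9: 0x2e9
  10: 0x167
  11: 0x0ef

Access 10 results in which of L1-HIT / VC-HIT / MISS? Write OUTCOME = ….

OUTCOME = VC-HIT

0: 0x26c (blk 38, set 6) → MISS  vc=[]
1: 0x26f (blk 38, set 6) → L1-HIT  vc=[]
2: 0x22f (blk 34, set 2) → MISS  vc=[]
3: 0x227 (blk 34, set 2) → L1-HIT  vc=[]
4: 0x123 (blk 18, set 2) → MISS  vc=[34]
5: 0xe1 (blk 14, set 6) → MISS  vc=[34, 38]
6: 0x16d (blk 22, set 6) → MISS  vc=[34, 38, 14]
7: 0x26a (blk 38, set 6) → VC-HIT  vc=[34, 22, 14]
8: 0x263 (blk 38, set 6) → L1-HIT  vc=[34, 22, 14]
9: 0x2e9 (blk 46, set 6) → MISS  vc=[34, 22, 14, 38]
10: 0x167 (blk 22, set 6) → VC-HIT  vc=[34, 46, 14, 38]
11: 0xef (blk 14, set 6) → VC-HIT  vc=[34, 46, 22, 38]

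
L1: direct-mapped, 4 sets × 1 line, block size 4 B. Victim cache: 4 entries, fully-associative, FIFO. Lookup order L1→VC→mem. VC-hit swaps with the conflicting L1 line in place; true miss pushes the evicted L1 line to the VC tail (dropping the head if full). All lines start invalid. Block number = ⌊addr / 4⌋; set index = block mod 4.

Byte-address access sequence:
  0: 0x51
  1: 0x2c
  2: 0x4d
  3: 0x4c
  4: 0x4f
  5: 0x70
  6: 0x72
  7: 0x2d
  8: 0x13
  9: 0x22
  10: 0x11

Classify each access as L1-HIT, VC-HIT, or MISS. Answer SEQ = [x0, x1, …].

0: 0x51 (blk 20, set 0) → MISS  vc=[]
1: 0x2c (blk 11, set 3) → MISS  vc=[]
2: 0x4d (blk 19, set 3) → MISS  vc=[11]
3: 0x4c (blk 19, set 3) → L1-HIT  vc=[11]
4: 0x4f (blk 19, set 3) → L1-HIT  vc=[11]
5: 0x70 (blk 28, set 0) → MISS  vc=[11, 20]
6: 0x72 (blk 28, set 0) → L1-HIT  vc=[11, 20]
7: 0x2d (blk 11, set 3) → VC-HIT  vc=[19, 20]
8: 0x13 (blk 4, set 0) → MISS  vc=[19, 20, 28]
9: 0x22 (blk 8, set 0) → MISS  vc=[19, 20, 28, 4]
10: 0x11 (blk 4, set 0) → VC-HIT  vc=[19, 20, 28, 8]

SEQ = [MISS, MISS, MISS, L1-HIT, L1-HIT, MISS, L1-HIT, VC-HIT, MISS, MISS, VC-HIT]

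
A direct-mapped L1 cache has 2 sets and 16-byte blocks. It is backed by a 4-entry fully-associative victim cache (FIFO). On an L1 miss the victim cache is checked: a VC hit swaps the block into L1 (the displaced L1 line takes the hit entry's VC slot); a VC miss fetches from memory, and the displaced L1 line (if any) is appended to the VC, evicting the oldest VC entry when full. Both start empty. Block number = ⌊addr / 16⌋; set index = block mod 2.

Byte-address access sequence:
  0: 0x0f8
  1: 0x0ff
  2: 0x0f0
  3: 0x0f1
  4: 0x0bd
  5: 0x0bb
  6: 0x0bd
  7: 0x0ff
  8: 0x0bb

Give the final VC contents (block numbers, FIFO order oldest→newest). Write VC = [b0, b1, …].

VC = [15]

#0 0xf8→b15/s1 MISS; vc=[]
#1 0xff→b15/s1 L1-HIT; vc=[]
#2 0xf0→b15/s1 L1-HIT; vc=[]
#3 0xf1→b15/s1 L1-HIT; vc=[]
#4 0xbd→b11/s1 MISS; vc=[15]
#5 0xbb→b11/s1 L1-HIT; vc=[15]
#6 0xbd→b11/s1 L1-HIT; vc=[15]
#7 0xff→b15/s1 VC-HIT; vc=[11]
#8 0xbb→b11/s1 VC-HIT; vc=[15]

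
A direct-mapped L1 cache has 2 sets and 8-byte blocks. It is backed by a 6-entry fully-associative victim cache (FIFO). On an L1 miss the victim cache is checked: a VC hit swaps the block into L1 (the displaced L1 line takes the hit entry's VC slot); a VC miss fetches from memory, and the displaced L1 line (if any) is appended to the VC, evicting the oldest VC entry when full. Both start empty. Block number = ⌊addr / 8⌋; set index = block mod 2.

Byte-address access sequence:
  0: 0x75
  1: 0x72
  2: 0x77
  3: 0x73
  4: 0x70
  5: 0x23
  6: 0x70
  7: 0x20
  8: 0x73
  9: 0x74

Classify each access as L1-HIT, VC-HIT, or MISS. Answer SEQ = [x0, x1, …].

SEQ = [MISS, L1-HIT, L1-HIT, L1-HIT, L1-HIT, MISS, VC-HIT, VC-HIT, VC-HIT, L1-HIT]

#0 0x75→b14/s0 MISS; vc=[]
#1 0x72→b14/s0 L1-HIT; vc=[]
#2 0x77→b14/s0 L1-HIT; vc=[]
#3 0x73→b14/s0 L1-HIT; vc=[]
#4 0x70→b14/s0 L1-HIT; vc=[]
#5 0x23→b4/s0 MISS; vc=[14]
#6 0x70→b14/s0 VC-HIT; vc=[4]
#7 0x20→b4/s0 VC-HIT; vc=[14]
#8 0x73→b14/s0 VC-HIT; vc=[4]
#9 0x74→b14/s0 L1-HIT; vc=[4]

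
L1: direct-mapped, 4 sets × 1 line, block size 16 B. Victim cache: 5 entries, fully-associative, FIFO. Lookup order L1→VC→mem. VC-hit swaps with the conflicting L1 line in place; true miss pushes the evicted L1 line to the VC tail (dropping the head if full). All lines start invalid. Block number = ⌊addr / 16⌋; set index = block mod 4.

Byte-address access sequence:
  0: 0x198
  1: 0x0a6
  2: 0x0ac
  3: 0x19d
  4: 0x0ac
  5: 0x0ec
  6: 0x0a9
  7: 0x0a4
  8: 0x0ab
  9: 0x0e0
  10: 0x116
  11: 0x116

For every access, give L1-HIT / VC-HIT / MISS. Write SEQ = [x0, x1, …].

#0 0x198→b25/s1 MISS; vc=[]
#1 0xa6→b10/s2 MISS; vc=[]
#2 0xac→b10/s2 L1-HIT; vc=[]
#3 0x19d→b25/s1 L1-HIT; vc=[]
#4 0xac→b10/s2 L1-HIT; vc=[]
#5 0xec→b14/s2 MISS; vc=[10]
#6 0xa9→b10/s2 VC-HIT; vc=[14]
#7 0xa4→b10/s2 L1-HIT; vc=[14]
#8 0xab→b10/s2 L1-HIT; vc=[14]
#9 0xe0→b14/s2 VC-HIT; vc=[10]
#10 0x116→b17/s1 MISS; vc=[10,25]
#11 0x116→b17/s1 L1-HIT; vc=[10,25]

SEQ = [MISS, MISS, L1-HIT, L1-HIT, L1-HIT, MISS, VC-HIT, L1-HIT, L1-HIT, VC-HIT, MISS, L1-HIT]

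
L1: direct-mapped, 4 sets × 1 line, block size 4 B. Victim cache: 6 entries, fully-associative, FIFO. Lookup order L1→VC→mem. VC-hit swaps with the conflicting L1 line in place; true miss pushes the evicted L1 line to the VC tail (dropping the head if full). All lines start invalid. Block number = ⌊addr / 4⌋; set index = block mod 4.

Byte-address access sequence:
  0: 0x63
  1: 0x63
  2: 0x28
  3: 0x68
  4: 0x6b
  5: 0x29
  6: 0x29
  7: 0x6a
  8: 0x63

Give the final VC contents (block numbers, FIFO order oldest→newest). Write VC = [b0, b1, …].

#0 0x63→b24/s0 MISS; vc=[]
#1 0x63→b24/s0 L1-HIT; vc=[]
#2 0x28→b10/s2 MISS; vc=[]
#3 0x68→b26/s2 MISS; vc=[10]
#4 0x6b→b26/s2 L1-HIT; vc=[10]
#5 0x29→b10/s2 VC-HIT; vc=[26]
#6 0x29→b10/s2 L1-HIT; vc=[26]
#7 0x6a→b26/s2 VC-HIT; vc=[10]
#8 0x63→b24/s0 L1-HIT; vc=[10]

VC = [10]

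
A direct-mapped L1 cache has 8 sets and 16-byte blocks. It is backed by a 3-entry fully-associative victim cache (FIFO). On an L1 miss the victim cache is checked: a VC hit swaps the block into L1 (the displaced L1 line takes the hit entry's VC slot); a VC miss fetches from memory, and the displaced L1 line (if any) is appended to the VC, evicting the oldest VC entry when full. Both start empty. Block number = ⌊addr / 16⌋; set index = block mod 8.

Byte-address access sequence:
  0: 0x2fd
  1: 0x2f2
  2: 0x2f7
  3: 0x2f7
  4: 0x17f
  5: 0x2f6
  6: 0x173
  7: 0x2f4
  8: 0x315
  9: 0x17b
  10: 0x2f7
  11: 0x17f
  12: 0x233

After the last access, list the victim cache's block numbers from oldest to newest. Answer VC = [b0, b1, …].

#0 0x2fd→b47/s7 MISS; vc=[]
#1 0x2f2→b47/s7 L1-HIT; vc=[]
#2 0x2f7→b47/s7 L1-HIT; vc=[]
#3 0x2f7→b47/s7 L1-HIT; vc=[]
#4 0x17f→b23/s7 MISS; vc=[47]
#5 0x2f6→b47/s7 VC-HIT; vc=[23]
#6 0x173→b23/s7 VC-HIT; vc=[47]
#7 0x2f4→b47/s7 VC-HIT; vc=[23]
#8 0x315→b49/s1 MISS; vc=[23]
#9 0x17b→b23/s7 VC-HIT; vc=[47]
#10 0x2f7→b47/s7 VC-HIT; vc=[23]
#11 0x17f→b23/s7 VC-HIT; vc=[47]
#12 0x233→b35/s3 MISS; vc=[47]

VC = [47]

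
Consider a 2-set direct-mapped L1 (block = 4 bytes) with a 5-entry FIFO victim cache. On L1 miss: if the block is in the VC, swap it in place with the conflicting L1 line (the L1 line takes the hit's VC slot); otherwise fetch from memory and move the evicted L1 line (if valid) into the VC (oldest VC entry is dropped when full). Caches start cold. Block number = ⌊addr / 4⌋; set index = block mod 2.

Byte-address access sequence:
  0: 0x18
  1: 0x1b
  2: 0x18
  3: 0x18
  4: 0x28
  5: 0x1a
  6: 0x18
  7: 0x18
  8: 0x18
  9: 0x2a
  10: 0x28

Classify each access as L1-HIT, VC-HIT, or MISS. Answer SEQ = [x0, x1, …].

  [0] addr=0x18 blk=6 s=0: MISS | VC []
  [1] addr=0x1b blk=6 s=0: L1-HIT | VC []
  [2] addr=0x18 blk=6 s=0: L1-HIT | VC []
  [3] addr=0x18 blk=6 s=0: L1-HIT | VC []
  [4] addr=0x28 blk=10 s=0: MISS | VC [6]
  [5] addr=0x1a blk=6 s=0: VC-HIT | VC [10]
  [6] addr=0x18 blk=6 s=0: L1-HIT | VC [10]
  [7] addr=0x18 blk=6 s=0: L1-HIT | VC [10]
  [8] addr=0x18 blk=6 s=0: L1-HIT | VC [10]
  [9] addr=0x2a blk=10 s=0: VC-HIT | VC [6]
  [10] addr=0x28 blk=10 s=0: L1-HIT | VC [6]

SEQ = [MISS, L1-HIT, L1-HIT, L1-HIT, MISS, VC-HIT, L1-HIT, L1-HIT, L1-HIT, VC-HIT, L1-HIT]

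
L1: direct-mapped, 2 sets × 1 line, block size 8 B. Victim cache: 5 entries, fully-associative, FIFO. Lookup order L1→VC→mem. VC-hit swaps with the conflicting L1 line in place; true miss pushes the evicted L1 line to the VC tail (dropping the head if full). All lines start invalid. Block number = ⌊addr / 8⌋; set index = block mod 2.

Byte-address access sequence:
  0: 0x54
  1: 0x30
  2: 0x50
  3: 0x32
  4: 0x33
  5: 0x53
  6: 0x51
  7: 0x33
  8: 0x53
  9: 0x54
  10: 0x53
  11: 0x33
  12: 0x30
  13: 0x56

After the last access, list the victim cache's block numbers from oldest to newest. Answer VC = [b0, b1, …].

VC = [6]

  [0] addr=0x54 blk=10 s=0: MISS | VC []
  [1] addr=0x30 blk=6 s=0: MISS | VC [10]
  [2] addr=0x50 blk=10 s=0: VC-HIT | VC [6]
  [3] addr=0x32 blk=6 s=0: VC-HIT | VC [10]
  [4] addr=0x33 blk=6 s=0: L1-HIT | VC [10]
  [5] addr=0x53 blk=10 s=0: VC-HIT | VC [6]
  [6] addr=0x51 blk=10 s=0: L1-HIT | VC [6]
  [7] addr=0x33 blk=6 s=0: VC-HIT | VC [10]
  [8] addr=0x53 blk=10 s=0: VC-HIT | VC [6]
  [9] addr=0x54 blk=10 s=0: L1-HIT | VC [6]
  [10] addr=0x53 blk=10 s=0: L1-HIT | VC [6]
  [11] addr=0x33 blk=6 s=0: VC-HIT | VC [10]
  [12] addr=0x30 blk=6 s=0: L1-HIT | VC [10]
  [13] addr=0x56 blk=10 s=0: VC-HIT | VC [6]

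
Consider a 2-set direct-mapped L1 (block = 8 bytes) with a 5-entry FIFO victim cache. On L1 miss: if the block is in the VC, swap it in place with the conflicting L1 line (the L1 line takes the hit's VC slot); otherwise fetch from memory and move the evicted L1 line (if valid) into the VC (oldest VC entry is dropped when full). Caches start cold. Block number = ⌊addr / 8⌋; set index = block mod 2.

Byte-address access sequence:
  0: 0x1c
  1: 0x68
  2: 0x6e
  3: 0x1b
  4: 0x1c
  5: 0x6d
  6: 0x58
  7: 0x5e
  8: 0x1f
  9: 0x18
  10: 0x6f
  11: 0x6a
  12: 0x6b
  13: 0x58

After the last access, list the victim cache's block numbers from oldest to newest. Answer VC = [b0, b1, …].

VC = [13, 3]

  [0] addr=0x1c blk=3 s=1: MISS | VC []
  [1] addr=0x68 blk=13 s=1: MISS | VC [3]
  [2] addr=0x6e blk=13 s=1: L1-HIT | VC [3]
  [3] addr=0x1b blk=3 s=1: VC-HIT | VC [13]
  [4] addr=0x1c blk=3 s=1: L1-HIT | VC [13]
  [5] addr=0x6d blk=13 s=1: VC-HIT | VC [3]
  [6] addr=0x58 blk=11 s=1: MISS | VC [3, 13]
  [7] addr=0x5e blk=11 s=1: L1-HIT | VC [3, 13]
  [8] addr=0x1f blk=3 s=1: VC-HIT | VC [11, 13]
  [9] addr=0x18 blk=3 s=1: L1-HIT | VC [11, 13]
  [10] addr=0x6f blk=13 s=1: VC-HIT | VC [11, 3]
  [11] addr=0x6a blk=13 s=1: L1-HIT | VC [11, 3]
  [12] addr=0x6b blk=13 s=1: L1-HIT | VC [11, 3]
  [13] addr=0x58 blk=11 s=1: VC-HIT | VC [13, 3]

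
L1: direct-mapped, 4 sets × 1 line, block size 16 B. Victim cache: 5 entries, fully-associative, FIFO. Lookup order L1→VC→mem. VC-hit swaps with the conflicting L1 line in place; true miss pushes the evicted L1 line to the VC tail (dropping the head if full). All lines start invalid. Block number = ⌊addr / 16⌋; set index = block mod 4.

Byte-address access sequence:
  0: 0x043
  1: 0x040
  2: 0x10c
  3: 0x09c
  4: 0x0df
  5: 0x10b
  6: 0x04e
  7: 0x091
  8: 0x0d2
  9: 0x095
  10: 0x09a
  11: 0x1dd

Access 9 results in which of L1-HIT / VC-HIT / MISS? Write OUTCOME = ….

OUTCOME = VC-HIT

  [0] addr=0x43 blk=4 s=0: MISS | VC []
  [1] addr=0x40 blk=4 s=0: L1-HIT | VC []
  [2] addr=0x10c blk=16 s=0: MISS | VC [4]
  [3] addr=0x9c blk=9 s=1: MISS | VC [4]
  [4] addr=0xdf blk=13 s=1: MISS | VC [4, 9]
  [5] addr=0x10b blk=16 s=0: L1-HIT | VC [4, 9]
  [6] addr=0x4e blk=4 s=0: VC-HIT | VC [16, 9]
  [7] addr=0x91 blk=9 s=1: VC-HIT | VC [16, 13]
  [8] addr=0xd2 blk=13 s=1: VC-HIT | VC [16, 9]
  [9] addr=0x95 blk=9 s=1: VC-HIT | VC [16, 13]
  [10] addr=0x9a blk=9 s=1: L1-HIT | VC [16, 13]
  [11] addr=0x1dd blk=29 s=1: MISS | VC [16, 13, 9]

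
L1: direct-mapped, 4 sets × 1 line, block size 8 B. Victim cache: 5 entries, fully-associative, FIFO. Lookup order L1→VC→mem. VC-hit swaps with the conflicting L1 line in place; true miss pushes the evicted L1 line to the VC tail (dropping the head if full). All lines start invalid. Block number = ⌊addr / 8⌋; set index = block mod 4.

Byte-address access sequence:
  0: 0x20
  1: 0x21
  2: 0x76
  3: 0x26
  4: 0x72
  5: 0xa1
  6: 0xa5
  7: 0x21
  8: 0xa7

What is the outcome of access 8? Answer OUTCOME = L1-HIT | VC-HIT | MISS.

OUTCOME = VC-HIT

0: 0x20 (blk 4, set 0) → MISS  vc=[]
1: 0x21 (blk 4, set 0) → L1-HIT  vc=[]
2: 0x76 (blk 14, set 2) → MISS  vc=[]
3: 0x26 (blk 4, set 0) → L1-HIT  vc=[]
4: 0x72 (blk 14, set 2) → L1-HIT  vc=[]
5: 0xa1 (blk 20, set 0) → MISS  vc=[4]
6: 0xa5 (blk 20, set 0) → L1-HIT  vc=[4]
7: 0x21 (blk 4, set 0) → VC-HIT  vc=[20]
8: 0xa7 (blk 20, set 0) → VC-HIT  vc=[4]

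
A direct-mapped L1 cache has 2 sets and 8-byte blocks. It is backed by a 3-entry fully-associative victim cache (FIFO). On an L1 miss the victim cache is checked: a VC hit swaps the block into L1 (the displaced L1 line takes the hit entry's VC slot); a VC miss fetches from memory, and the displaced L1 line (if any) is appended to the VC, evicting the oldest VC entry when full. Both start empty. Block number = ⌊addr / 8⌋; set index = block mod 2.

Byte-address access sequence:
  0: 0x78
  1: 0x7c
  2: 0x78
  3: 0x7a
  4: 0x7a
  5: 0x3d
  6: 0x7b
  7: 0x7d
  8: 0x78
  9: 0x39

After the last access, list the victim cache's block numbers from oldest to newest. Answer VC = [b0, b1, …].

VC = [15]

  [0] addr=0x78 blk=15 s=1: MISS | VC []
  [1] addr=0x7c blk=15 s=1: L1-HIT | VC []
  [2] addr=0x78 blk=15 s=1: L1-HIT | VC []
  [3] addr=0x7a blk=15 s=1: L1-HIT | VC []
  [4] addr=0x7a blk=15 s=1: L1-HIT | VC []
  [5] addr=0x3d blk=7 s=1: MISS | VC [15]
  [6] addr=0x7b blk=15 s=1: VC-HIT | VC [7]
  [7] addr=0x7d blk=15 s=1: L1-HIT | VC [7]
  [8] addr=0x78 blk=15 s=1: L1-HIT | VC [7]
  [9] addr=0x39 blk=7 s=1: VC-HIT | VC [15]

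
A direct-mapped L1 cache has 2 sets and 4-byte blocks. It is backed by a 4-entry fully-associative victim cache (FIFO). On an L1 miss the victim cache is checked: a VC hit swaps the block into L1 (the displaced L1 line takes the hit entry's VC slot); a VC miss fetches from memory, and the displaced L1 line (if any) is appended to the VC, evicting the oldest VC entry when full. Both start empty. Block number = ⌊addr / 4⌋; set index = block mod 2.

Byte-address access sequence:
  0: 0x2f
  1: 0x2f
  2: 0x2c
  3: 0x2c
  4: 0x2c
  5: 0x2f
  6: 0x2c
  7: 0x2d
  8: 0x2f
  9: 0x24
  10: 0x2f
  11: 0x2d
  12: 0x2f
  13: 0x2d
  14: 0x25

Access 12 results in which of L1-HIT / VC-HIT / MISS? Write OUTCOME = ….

OUTCOME = L1-HIT

#0 0x2f→b11/s1 MISS; vc=[]
#1 0x2f→b11/s1 L1-HIT; vc=[]
#2 0x2c→b11/s1 L1-HIT; vc=[]
#3 0x2c→b11/s1 L1-HIT; vc=[]
#4 0x2c→b11/s1 L1-HIT; vc=[]
#5 0x2f→b11/s1 L1-HIT; vc=[]
#6 0x2c→b11/s1 L1-HIT; vc=[]
#7 0x2d→b11/s1 L1-HIT; vc=[]
#8 0x2f→b11/s1 L1-HIT; vc=[]
#9 0x24→b9/s1 MISS; vc=[11]
#10 0x2f→b11/s1 VC-HIT; vc=[9]
#11 0x2d→b11/s1 L1-HIT; vc=[9]
#12 0x2f→b11/s1 L1-HIT; vc=[9]
#13 0x2d→b11/s1 L1-HIT; vc=[9]
#14 0x25→b9/s1 VC-HIT; vc=[11]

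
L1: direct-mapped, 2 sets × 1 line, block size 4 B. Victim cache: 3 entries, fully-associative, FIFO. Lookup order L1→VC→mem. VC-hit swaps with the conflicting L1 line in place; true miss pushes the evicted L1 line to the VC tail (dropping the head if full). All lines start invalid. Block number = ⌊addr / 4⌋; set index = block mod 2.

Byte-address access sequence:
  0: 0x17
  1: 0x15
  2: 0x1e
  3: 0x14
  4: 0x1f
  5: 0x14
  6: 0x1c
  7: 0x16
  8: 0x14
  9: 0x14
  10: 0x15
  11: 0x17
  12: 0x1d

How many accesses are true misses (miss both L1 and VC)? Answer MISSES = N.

#0 0x17→b5/s1 MISS; vc=[]
#1 0x15→b5/s1 L1-HIT; vc=[]
#2 0x1e→b7/s1 MISS; vc=[5]
#3 0x14→b5/s1 VC-HIT; vc=[7]
#4 0x1f→b7/s1 VC-HIT; vc=[5]
#5 0x14→b5/s1 VC-HIT; vc=[7]
#6 0x1c→b7/s1 VC-HIT; vc=[5]
#7 0x16→b5/s1 VC-HIT; vc=[7]
#8 0x14→b5/s1 L1-HIT; vc=[7]
#9 0x14→b5/s1 L1-HIT; vc=[7]
#10 0x15→b5/s1 L1-HIT; vc=[7]
#11 0x17→b5/s1 L1-HIT; vc=[7]
#12 0x1d→b7/s1 VC-HIT; vc=[5]

MISSES = 2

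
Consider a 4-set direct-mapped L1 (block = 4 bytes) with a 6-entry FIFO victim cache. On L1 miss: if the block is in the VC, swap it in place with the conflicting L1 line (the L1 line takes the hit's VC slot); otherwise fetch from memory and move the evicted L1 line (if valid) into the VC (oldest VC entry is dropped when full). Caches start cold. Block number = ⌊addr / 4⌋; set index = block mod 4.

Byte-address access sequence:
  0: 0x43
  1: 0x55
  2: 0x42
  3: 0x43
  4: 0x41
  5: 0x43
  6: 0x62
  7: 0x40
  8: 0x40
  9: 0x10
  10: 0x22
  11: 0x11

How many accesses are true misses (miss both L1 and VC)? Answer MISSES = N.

  [0] addr=0x43 blk=16 s=0: MISS | VC []
  [1] addr=0x55 blk=21 s=1: MISS | VC []
  [2] addr=0x42 blk=16 s=0: L1-HIT | VC []
  [3] addr=0x43 blk=16 s=0: L1-HIT | VC []
  [4] addr=0x41 blk=16 s=0: L1-HIT | VC []
  [5] addr=0x43 blk=16 s=0: L1-HIT | VC []
  [6] addr=0x62 blk=24 s=0: MISS | VC [16]
  [7] addr=0x40 blk=16 s=0: VC-HIT | VC [24]
  [8] addr=0x40 blk=16 s=0: L1-HIT | VC [24]
  [9] addr=0x10 blk=4 s=0: MISS | VC [24, 16]
  [10] addr=0x22 blk=8 s=0: MISS | VC [24, 16, 4]
  [11] addr=0x11 blk=4 s=0: VC-HIT | VC [24, 16, 8]

MISSES = 5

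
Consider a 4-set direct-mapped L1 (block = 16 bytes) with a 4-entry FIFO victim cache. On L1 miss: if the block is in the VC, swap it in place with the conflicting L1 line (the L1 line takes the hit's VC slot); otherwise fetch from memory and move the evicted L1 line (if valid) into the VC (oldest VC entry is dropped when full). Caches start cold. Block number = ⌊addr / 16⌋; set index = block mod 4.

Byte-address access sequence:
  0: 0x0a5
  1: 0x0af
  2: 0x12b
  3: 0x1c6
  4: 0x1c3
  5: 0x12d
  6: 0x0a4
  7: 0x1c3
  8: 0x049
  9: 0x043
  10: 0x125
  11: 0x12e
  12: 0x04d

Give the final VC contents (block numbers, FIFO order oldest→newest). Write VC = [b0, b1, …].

VC = [10, 28]

#0 0xa5→b10/s2 MISS; vc=[]
#1 0xaf→b10/s2 L1-HIT; vc=[]
#2 0x12b→b18/s2 MISS; vc=[10]
#3 0x1c6→b28/s0 MISS; vc=[10]
#4 0x1c3→b28/s0 L1-HIT; vc=[10]
#5 0x12d→b18/s2 L1-HIT; vc=[10]
#6 0xa4→b10/s2 VC-HIT; vc=[18]
#7 0x1c3→b28/s0 L1-HIT; vc=[18]
#8 0x49→b4/s0 MISS; vc=[18,28]
#9 0x43→b4/s0 L1-HIT; vc=[18,28]
#10 0x125→b18/s2 VC-HIT; vc=[10,28]
#11 0x12e→b18/s2 L1-HIT; vc=[10,28]
#12 0x4d→b4/s0 L1-HIT; vc=[10,28]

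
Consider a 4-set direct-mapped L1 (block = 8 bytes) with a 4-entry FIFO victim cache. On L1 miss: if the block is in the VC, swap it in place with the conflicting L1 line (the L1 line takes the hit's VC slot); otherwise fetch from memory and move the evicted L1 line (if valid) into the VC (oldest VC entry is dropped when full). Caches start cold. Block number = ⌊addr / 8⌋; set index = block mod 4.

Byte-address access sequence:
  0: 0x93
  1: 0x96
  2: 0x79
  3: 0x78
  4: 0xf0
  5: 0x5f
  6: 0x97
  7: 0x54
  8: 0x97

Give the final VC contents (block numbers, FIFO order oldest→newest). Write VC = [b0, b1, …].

  [0] addr=0x93 blk=18 s=2: MISS | VC []
  [1] addr=0x96 blk=18 s=2: L1-HIT | VC []
  [2] addr=0x79 blk=15 s=3: MISS | VC []
  [3] addr=0x78 blk=15 s=3: L1-HIT | VC []
  [4] addr=0xf0 blk=30 s=2: MISS | VC [18]
  [5] addr=0x5f blk=11 s=3: MISS | VC [18, 15]
  [6] addr=0x97 blk=18 s=2: VC-HIT | VC [30, 15]
  [7] addr=0x54 blk=10 s=2: MISS | VC [30, 15, 18]
  [8] addr=0x97 blk=18 s=2: VC-HIT | VC [30, 15, 10]

VC = [30, 15, 10]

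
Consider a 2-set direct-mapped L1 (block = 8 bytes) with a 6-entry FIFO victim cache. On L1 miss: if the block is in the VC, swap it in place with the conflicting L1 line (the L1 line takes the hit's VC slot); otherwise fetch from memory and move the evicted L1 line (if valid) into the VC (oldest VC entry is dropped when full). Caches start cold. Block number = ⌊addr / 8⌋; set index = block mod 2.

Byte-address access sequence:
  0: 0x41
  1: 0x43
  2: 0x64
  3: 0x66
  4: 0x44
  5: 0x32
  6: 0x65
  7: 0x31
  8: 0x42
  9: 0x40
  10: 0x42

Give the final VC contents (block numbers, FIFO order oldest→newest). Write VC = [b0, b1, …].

#0 0x41→b8/s0 MISS; vc=[]
#1 0x43→b8/s0 L1-HIT; vc=[]
#2 0x64→b12/s0 MISS; vc=[8]
#3 0x66→b12/s0 L1-HIT; vc=[8]
#4 0x44→b8/s0 VC-HIT; vc=[12]
#5 0x32→b6/s0 MISS; vc=[12,8]
#6 0x65→b12/s0 VC-HIT; vc=[6,8]
#7 0x31→b6/s0 VC-HIT; vc=[12,8]
#8 0x42→b8/s0 VC-HIT; vc=[12,6]
#9 0x40→b8/s0 L1-HIT; vc=[12,6]
#10 0x42→b8/s0 L1-HIT; vc=[12,6]

VC = [12, 6]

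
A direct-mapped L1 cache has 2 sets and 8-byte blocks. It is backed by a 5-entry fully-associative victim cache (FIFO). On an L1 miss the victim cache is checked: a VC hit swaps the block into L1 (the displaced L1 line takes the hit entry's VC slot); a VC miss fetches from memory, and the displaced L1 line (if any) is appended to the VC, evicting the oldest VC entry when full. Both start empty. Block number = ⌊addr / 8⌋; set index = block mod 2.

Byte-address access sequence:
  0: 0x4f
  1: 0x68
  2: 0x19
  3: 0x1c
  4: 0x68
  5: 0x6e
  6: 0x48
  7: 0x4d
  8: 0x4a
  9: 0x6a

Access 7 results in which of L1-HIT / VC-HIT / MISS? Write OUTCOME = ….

OUTCOME = L1-HIT

#0 0x4f→b9/s1 MISS; vc=[]
#1 0x68→b13/s1 MISS; vc=[9]
#2 0x19→b3/s1 MISS; vc=[9,13]
#3 0x1c→b3/s1 L1-HIT; vc=[9,13]
#4 0x68→b13/s1 VC-HIT; vc=[9,3]
#5 0x6e→b13/s1 L1-HIT; vc=[9,3]
#6 0x48→b9/s1 VC-HIT; vc=[13,3]
#7 0x4d→b9/s1 L1-HIT; vc=[13,3]
#8 0x4a→b9/s1 L1-HIT; vc=[13,3]
#9 0x6a→b13/s1 VC-HIT; vc=[9,3]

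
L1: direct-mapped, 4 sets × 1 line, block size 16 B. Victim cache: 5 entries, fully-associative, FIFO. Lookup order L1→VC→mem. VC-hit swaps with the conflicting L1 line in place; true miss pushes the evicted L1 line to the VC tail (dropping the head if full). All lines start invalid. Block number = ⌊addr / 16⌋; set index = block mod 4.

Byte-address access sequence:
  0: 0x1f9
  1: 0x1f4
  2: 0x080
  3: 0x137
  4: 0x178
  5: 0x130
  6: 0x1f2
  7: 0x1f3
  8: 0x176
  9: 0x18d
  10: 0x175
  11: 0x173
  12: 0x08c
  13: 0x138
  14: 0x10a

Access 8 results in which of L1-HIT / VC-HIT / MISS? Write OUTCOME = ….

OUTCOME = VC-HIT

0: 0x1f9 (blk 31, set 3) → MISS  vc=[]
1: 0x1f4 (blk 31, set 3) → L1-HIT  vc=[]
2: 0x80 (blk 8, set 0) → MISS  vc=[]
3: 0x137 (blk 19, set 3) → MISS  vc=[31]
4: 0x178 (blk 23, set 3) → MISS  vc=[31, 19]
5: 0x130 (blk 19, set 3) → VC-HIT  vc=[31, 23]
6: 0x1f2 (blk 31, set 3) → VC-HIT  vc=[19, 23]
7: 0x1f3 (blk 31, set 3) → L1-HIT  vc=[19, 23]
8: 0x176 (blk 23, set 3) → VC-HIT  vc=[19, 31]
9: 0x18d (blk 24, set 0) → MISS  vc=[19, 31, 8]
10: 0x175 (blk 23, set 3) → L1-HIT  vc=[19, 31, 8]
11: 0x173 (blk 23, set 3) → L1-HIT  vc=[19, 31, 8]
12: 0x8c (blk 8, set 0) → VC-HIT  vc=[19, 31, 24]
13: 0x138 (blk 19, set 3) → VC-HIT  vc=[23, 31, 24]
14: 0x10a (blk 16, set 0) → MISS  vc=[23, 31, 24, 8]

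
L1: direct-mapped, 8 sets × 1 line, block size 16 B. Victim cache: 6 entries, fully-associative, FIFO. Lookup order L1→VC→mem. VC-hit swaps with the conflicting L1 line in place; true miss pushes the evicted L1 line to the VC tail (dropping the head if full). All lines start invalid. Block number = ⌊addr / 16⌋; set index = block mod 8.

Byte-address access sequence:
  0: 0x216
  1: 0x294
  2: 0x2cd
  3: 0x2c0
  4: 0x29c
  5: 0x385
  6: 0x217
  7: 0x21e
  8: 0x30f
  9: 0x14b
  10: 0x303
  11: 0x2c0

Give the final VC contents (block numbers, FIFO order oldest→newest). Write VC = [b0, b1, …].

VC = [41, 56, 20]

  [0] addr=0x216 blk=33 s=1: MISS | VC []
  [1] addr=0x294 blk=41 s=1: MISS | VC [33]
  [2] addr=0x2cd blk=44 s=4: MISS | VC [33]
  [3] addr=0x2c0 blk=44 s=4: L1-HIT | VC [33]
  [4] addr=0x29c blk=41 s=1: L1-HIT | VC [33]
  [5] addr=0x385 blk=56 s=0: MISS | VC [33]
  [6] addr=0x217 blk=33 s=1: VC-HIT | VC [41]
  [7] addr=0x21e blk=33 s=1: L1-HIT | VC [41]
  [8] addr=0x30f blk=48 s=0: MISS | VC [41, 56]
  [9] addr=0x14b blk=20 s=4: MISS | VC [41, 56, 44]
  [10] addr=0x303 blk=48 s=0: L1-HIT | VC [41, 56, 44]
  [11] addr=0x2c0 blk=44 s=4: VC-HIT | VC [41, 56, 20]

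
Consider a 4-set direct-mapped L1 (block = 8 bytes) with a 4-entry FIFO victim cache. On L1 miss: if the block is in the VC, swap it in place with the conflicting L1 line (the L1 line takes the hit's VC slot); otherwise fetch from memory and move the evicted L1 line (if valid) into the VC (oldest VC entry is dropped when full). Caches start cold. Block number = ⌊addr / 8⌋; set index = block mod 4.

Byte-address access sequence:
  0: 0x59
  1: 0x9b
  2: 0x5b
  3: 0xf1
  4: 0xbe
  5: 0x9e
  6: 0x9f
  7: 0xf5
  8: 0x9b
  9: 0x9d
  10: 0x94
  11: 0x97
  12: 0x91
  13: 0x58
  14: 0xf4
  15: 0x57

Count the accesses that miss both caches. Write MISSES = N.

MISSES = 6

0: 0x59 (blk 11, set 3) → MISS  vc=[]
1: 0x9b (blk 19, set 3) → MISS  vc=[11]
2: 0x5b (blk 11, set 3) → VC-HIT  vc=[19]
3: 0xf1 (blk 30, set 2) → MISS  vc=[19]
4: 0xbe (blk 23, set 3) → MISS  vc=[19, 11]
5: 0x9e (blk 19, set 3) → VC-HIT  vc=[23, 11]
6: 0x9f (blk 19, set 3) → L1-HIT  vc=[23, 11]
7: 0xf5 (blk 30, set 2) → L1-HIT  vc=[23, 11]
8: 0x9b (blk 19, set 3) → L1-HIT  vc=[23, 11]
9: 0x9d (blk 19, set 3) → L1-HIT  vc=[23, 11]
10: 0x94 (blk 18, set 2) → MISS  vc=[23, 11, 30]
11: 0x97 (blk 18, set 2) → L1-HIT  vc=[23, 11, 30]
12: 0x91 (blk 18, set 2) → L1-HIT  vc=[23, 11, 30]
13: 0x58 (blk 11, set 3) → VC-HIT  vc=[23, 19, 30]
14: 0xf4 (blk 30, set 2) → VC-HIT  vc=[23, 19, 18]
15: 0x57 (blk 10, set 2) → MISS  vc=[23, 19, 18, 30]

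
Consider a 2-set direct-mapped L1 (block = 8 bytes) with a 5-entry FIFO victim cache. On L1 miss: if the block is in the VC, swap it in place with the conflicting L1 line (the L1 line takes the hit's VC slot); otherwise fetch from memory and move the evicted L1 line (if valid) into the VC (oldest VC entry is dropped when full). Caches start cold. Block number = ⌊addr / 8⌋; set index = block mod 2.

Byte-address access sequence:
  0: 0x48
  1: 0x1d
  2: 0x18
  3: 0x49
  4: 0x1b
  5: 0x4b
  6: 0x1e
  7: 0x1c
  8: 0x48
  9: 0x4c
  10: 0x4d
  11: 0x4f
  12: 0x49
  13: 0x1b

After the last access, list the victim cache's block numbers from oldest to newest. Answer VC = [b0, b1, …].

VC = [9]

  [0] addr=0x48 blk=9 s=1: MISS | VC []
  [1] addr=0x1d blk=3 s=1: MISS | VC [9]
  [2] addr=0x18 blk=3 s=1: L1-HIT | VC [9]
  [3] addr=0x49 blk=9 s=1: VC-HIT | VC [3]
  [4] addr=0x1b blk=3 s=1: VC-HIT | VC [9]
  [5] addr=0x4b blk=9 s=1: VC-HIT | VC [3]
  [6] addr=0x1e blk=3 s=1: VC-HIT | VC [9]
  [7] addr=0x1c blk=3 s=1: L1-HIT | VC [9]
  [8] addr=0x48 blk=9 s=1: VC-HIT | VC [3]
  [9] addr=0x4c blk=9 s=1: L1-HIT | VC [3]
  [10] addr=0x4d blk=9 s=1: L1-HIT | VC [3]
  [11] addr=0x4f blk=9 s=1: L1-HIT | VC [3]
  [12] addr=0x49 blk=9 s=1: L1-HIT | VC [3]
  [13] addr=0x1b blk=3 s=1: VC-HIT | VC [9]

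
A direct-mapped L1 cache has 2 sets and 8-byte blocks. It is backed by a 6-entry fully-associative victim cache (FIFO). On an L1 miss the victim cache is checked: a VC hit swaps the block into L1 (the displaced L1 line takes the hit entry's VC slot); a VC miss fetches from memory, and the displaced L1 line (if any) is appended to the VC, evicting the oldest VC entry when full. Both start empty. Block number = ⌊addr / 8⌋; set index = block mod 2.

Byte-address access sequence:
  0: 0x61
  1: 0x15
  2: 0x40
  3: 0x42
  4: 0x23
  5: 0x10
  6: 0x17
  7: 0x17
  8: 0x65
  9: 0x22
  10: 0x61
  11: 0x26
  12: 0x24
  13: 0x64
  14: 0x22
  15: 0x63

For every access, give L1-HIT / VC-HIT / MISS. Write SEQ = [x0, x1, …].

SEQ = [MISS, MISS, MISS, L1-HIT, MISS, VC-HIT, L1-HIT, L1-HIT, VC-HIT, VC-HIT, VC-HIT, VC-HIT, L1-HIT, VC-HIT, VC-HIT, VC-HIT]

  [0] addr=0x61 blk=12 s=0: MISS | VC []
  [1] addr=0x15 blk=2 s=0: MISS | VC [12]
  [2] addr=0x40 blk=8 s=0: MISS | VC [12, 2]
  [3] addr=0x42 blk=8 s=0: L1-HIT | VC [12, 2]
  [4] addr=0x23 blk=4 s=0: MISS | VC [12, 2, 8]
  [5] addr=0x10 blk=2 s=0: VC-HIT | VC [12, 4, 8]
  [6] addr=0x17 blk=2 s=0: L1-HIT | VC [12, 4, 8]
  [7] addr=0x17 blk=2 s=0: L1-HIT | VC [12, 4, 8]
  [8] addr=0x65 blk=12 s=0: VC-HIT | VC [2, 4, 8]
  [9] addr=0x22 blk=4 s=0: VC-HIT | VC [2, 12, 8]
  [10] addr=0x61 blk=12 s=0: VC-HIT | VC [2, 4, 8]
  [11] addr=0x26 blk=4 s=0: VC-HIT | VC [2, 12, 8]
  [12] addr=0x24 blk=4 s=0: L1-HIT | VC [2, 12, 8]
  [13] addr=0x64 blk=12 s=0: VC-HIT | VC [2, 4, 8]
  [14] addr=0x22 blk=4 s=0: VC-HIT | VC [2, 12, 8]
  [15] addr=0x63 blk=12 s=0: VC-HIT | VC [2, 4, 8]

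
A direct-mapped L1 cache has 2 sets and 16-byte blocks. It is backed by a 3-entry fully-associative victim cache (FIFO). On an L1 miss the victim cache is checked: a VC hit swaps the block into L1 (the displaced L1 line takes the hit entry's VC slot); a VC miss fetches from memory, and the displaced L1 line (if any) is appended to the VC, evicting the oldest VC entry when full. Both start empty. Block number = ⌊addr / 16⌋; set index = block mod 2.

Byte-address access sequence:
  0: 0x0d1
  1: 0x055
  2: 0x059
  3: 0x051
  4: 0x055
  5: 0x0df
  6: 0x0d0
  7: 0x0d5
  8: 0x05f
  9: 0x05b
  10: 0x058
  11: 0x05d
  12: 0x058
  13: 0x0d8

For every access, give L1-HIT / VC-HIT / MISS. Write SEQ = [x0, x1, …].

SEQ = [MISS, MISS, L1-HIT, L1-HIT, L1-HIT, VC-HIT, L1-HIT, L1-HIT, VC-HIT, L1-HIT, L1-HIT, L1-HIT, L1-HIT, VC-HIT]

  [0] addr=0xd1 blk=13 s=1: MISS | VC []
  [1] addr=0x55 blk=5 s=1: MISS | VC [13]
  [2] addr=0x59 blk=5 s=1: L1-HIT | VC [13]
  [3] addr=0x51 blk=5 s=1: L1-HIT | VC [13]
  [4] addr=0x55 blk=5 s=1: L1-HIT | VC [13]
  [5] addr=0xdf blk=13 s=1: VC-HIT | VC [5]
  [6] addr=0xd0 blk=13 s=1: L1-HIT | VC [5]
  [7] addr=0xd5 blk=13 s=1: L1-HIT | VC [5]
  [8] addr=0x5f blk=5 s=1: VC-HIT | VC [13]
  [9] addr=0x5b blk=5 s=1: L1-HIT | VC [13]
  [10] addr=0x58 blk=5 s=1: L1-HIT | VC [13]
  [11] addr=0x5d blk=5 s=1: L1-HIT | VC [13]
  [12] addr=0x58 blk=5 s=1: L1-HIT | VC [13]
  [13] addr=0xd8 blk=13 s=1: VC-HIT | VC [5]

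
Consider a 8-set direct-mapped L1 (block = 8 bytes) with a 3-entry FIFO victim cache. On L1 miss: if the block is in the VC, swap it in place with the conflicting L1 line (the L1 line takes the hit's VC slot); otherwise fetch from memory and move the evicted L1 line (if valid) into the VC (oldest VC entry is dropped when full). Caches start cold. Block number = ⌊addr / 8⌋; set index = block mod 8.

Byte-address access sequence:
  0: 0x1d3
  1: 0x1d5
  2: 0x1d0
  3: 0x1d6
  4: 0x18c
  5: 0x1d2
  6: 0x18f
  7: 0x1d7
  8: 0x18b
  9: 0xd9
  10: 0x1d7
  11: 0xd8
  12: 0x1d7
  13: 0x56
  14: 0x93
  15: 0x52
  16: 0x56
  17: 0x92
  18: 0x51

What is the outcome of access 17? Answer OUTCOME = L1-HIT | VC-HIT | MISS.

  [0] addr=0x1d3 blk=58 s=2: MISS | VC []
  [1] addr=0x1d5 blk=58 s=2: L1-HIT | VC []
  [2] addr=0x1d0 blk=58 s=2: L1-HIT | VC []
  [3] addr=0x1d6 blk=58 s=2: L1-HIT | VC []
  [4] addr=0x18c blk=49 s=1: MISS | VC []
  [5] addr=0x1d2 blk=58 s=2: L1-HIT | VC []
  [6] addr=0x18f blk=49 s=1: L1-HIT | VC []
  [7] addr=0x1d7 blk=58 s=2: L1-HIT | VC []
  [8] addr=0x18b blk=49 s=1: L1-HIT | VC []
  [9] addr=0xd9 blk=27 s=3: MISS | VC []
  [10] addr=0x1d7 blk=58 s=2: L1-HIT | VC []
  [11] addr=0xd8 blk=27 s=3: L1-HIT | VC []
  [12] addr=0x1d7 blk=58 s=2: L1-HIT | VC []
  [13] addr=0x56 blk=10 s=2: MISS | VC [58]
  [14] addr=0x93 blk=18 s=2: MISS | VC [58, 10]
  [15] addr=0x52 blk=10 s=2: VC-HIT | VC [58, 18]
  [16] addr=0x56 blk=10 s=2: L1-HIT | VC [58, 18]
  [17] addr=0x92 blk=18 s=2: VC-HIT | VC [58, 10]
  [18] addr=0x51 blk=10 s=2: VC-HIT | VC [58, 18]

OUTCOME = VC-HIT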